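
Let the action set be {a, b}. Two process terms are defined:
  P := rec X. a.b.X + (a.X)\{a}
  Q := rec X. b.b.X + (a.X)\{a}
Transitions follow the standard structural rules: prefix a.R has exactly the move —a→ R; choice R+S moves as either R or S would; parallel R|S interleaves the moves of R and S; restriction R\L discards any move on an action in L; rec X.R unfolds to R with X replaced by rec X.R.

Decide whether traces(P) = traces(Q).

trace-distinct — witness ⟨a⟩

LTS(P): 2 reachable states
  m0 = rec X. a.b.X + (a.X)\{a} :: -a-> m1
  m1 = b.(rec X. a.b.X + (a.X)\{a}) :: -b-> m0
LTS(Q): 2 reachable states
  n0 = rec X. b.b.X + (a.X)\{a} :: -b-> n1
  n1 = b.(rec X. b.b.X + (a.X)\{a}) :: -b-> n0
Run σ = ⟨a⟩ on P: start {m0}
  [1] a ⇒ {m1}
  — P admits the full trace.
Run σ = ⟨a⟩ on Q: start {n0}
  [1] a ⇒ ∅  — Q cannot continue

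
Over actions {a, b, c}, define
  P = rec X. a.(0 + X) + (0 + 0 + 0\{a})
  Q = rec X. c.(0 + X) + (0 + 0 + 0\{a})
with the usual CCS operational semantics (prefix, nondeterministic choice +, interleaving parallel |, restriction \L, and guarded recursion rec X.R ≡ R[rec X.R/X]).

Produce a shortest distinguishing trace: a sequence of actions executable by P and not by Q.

a

LTS(P): 2 reachable states
  m0 = rec X. a.(0 + X) + (0 + 0 + 0\{a}) has moves —a→ m1
  m1 = 0 + (rec X. a.(0 + X) + (0 + 0 + 0\{a})) has moves —a→ m1
LTS(Q): 2 reachable states
  n0 = rec X. c.(0 + X) + (0 + 0 + 0\{a}) has moves —c→ n1
  n1 = 0 + (rec X. c.(0 + X) + (0 + 0 + 0\{a})) has moves —c→ n1
Executing a from P (initial set {m0}):
  [1] a ⇒ {m1}
  ✓ P
Executing a from Q (initial set {n0}):
  [1] a ⇒ ∅  — Q cannot continue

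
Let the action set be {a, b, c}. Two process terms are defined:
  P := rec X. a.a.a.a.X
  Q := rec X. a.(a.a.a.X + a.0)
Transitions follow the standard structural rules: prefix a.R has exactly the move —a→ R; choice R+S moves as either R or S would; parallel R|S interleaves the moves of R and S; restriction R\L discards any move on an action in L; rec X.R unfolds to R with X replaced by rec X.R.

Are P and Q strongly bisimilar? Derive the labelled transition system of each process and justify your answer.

LTS(P): 4 reachable states
  m0 = rec X. a.a.a.a.X → -a-> m1
  m1 = a.a.a.(rec X. a.a.a.a.X) → -a-> m2
  m2 = a.a.(rec X. a.a.a.a.X) → -a-> m3
  m3 = a.(rec X. a.a.a.a.X) → -a-> m0
LTS(Q): 5 reachable states
  n0 = rec X. a.(a.a.a.X + a.0) → -a-> n1
  n1 = a.a.a.(rec X. a.(a.a.a.X + a.0)) + a.0 → -a-> n2, -a-> n3
  n2 = 0 → ·
  n3 = a.a.(rec X. a.(a.a.a.X + a.0)) → -a-> n4
  n4 = a.(rec X. a.(a.a.a.X + a.0)) → -a-> n0
Coarsest stable partition (strong bisimilarity classes):
  B0 = {m0, m1, m2, m3}
  B1 = {n0}
  B2 = {n1}
  B3 = {n2}
  B4 = {n3}
  B5 = {n4}
m0 ∈ B0, n0 ∈ B1 → different blocks

P ≁ Q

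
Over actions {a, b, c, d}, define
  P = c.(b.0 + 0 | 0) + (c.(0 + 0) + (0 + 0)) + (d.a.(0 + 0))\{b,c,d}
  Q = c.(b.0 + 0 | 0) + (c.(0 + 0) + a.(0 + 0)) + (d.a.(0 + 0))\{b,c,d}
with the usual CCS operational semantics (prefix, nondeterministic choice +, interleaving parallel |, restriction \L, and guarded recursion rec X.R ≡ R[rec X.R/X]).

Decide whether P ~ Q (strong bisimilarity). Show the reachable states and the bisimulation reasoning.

Reachable graph of P (4 states):
  s0 = c.(b.0 + 0 | 0) + (c.(0 + 0) + (0 + 0)) + (d.a.(0 + 0))\{b,c,d} ⊢ =c=> s1, =c=> s2
  s1 = 0 + 0 ⊢ (no moves)
  s2 = b.0 + 0 | 0 ⊢ =b=> s3
  s3 = 0 ⊢ (no moves)
Reachable graph of Q (4 states):
  t0 = c.(b.0 + 0 | 0) + (c.(0 + 0) + a.(0 + 0)) + (d.a.(0 + 0))\{b,c,d} ⊢ =a=> t1, =c=> t1, =c=> t2
  t1 = 0 + 0 ⊢ (no moves)
  t2 = b.0 + 0 | 0 ⊢ =b=> t3
  t3 = 0 ⊢ (no moves)
Partition-refinement fixed point:
  B0 = {s0}
  B1 = {s1, s3, t1, t3}
  B2 = {s2, t2}
  B3 = {t0}
s0 ∈ B0, t0 ∈ B3 → different blocks

P ≁ Q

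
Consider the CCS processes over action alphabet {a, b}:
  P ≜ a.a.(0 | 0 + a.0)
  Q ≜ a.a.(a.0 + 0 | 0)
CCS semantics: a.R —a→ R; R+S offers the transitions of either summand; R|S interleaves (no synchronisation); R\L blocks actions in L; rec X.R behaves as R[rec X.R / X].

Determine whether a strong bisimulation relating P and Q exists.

Reachable graph of P (4 states):
  s0 = a.a.(0 | 0 + a.0) :: ··a··> s1
  s1 = a.(0 | 0 + a.0) :: ··a··> s2
  s2 = 0 | 0 + a.0 :: ··a··> s3
  s3 = 0 :: ·
Reachable graph of Q (4 states):
  t0 = a.a.(a.0 + 0 | 0) :: ··a··> t1
  t1 = a.(a.0 + 0 | 0) :: ··a··> t2
  t2 = a.0 + 0 | 0 :: ··a··> t3
  t3 = 0 :: ·
Coarsest stable partition (strong bisimilarity classes):
  B0 = {s0, t0}
  B1 = {s1, t1}
  B2 = {s2, t2}
  B3 = {s3, t3}
s0 ∈ B0, t0 ∈ B0 → same block

P ~ Q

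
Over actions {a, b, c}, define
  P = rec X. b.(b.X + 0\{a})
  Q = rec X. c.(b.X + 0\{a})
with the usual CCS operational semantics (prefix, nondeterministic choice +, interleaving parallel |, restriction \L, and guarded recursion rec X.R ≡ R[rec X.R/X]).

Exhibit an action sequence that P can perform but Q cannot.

b

P's transition system — 2 states:
  m0 = rec X. b.(b.X + 0\{a}) | -b-> m1
  m1 = b.(rec X. b.(b.X + 0\{a})) + 0\{a} | -b-> m0
Q's transition system — 2 states:
  n0 = rec X. c.(b.X + 0\{a}) | -c-> n1
  n1 = b.(rec X. c.(b.X + 0\{a})) + 0\{a} | -b-> n0
Executing b from P (initial set {m0}):
  after b @ step 1: {m1}
  ✓ P
Executing b from Q (initial set {n0}):
  after b @ step 1: no successor for Q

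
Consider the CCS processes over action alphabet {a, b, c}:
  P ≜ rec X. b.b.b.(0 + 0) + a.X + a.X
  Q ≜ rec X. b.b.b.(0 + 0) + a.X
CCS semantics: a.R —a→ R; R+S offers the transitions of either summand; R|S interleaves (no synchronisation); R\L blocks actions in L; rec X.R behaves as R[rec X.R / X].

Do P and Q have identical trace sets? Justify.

P's transition system — 4 states:
  u0 = rec X. b.b.b.(0 + 0) + a.X + a.X ⊢ ··a··> u0, ··b··> u1
  u1 = b.b.(0 + 0) ⊢ ··b··> u2
  u2 = b.(0 + 0) ⊢ ··b··> u3
  u3 = 0 + 0 ⊢ deadlocked
Q's transition system — 4 states:
  v0 = rec X. b.b.b.(0 + 0) + a.X ⊢ ··a··> v0, ··b··> v1
  v1 = b.b.(0 + 0) ⊢ ··b··> v2
  v2 = b.(0 + 0) ⊢ ··b··> v3
  v3 = 0 + 0 ⊢ deadlocked
Bisimilarity quotient blocks:
  B0 = {u0, v0}
  B1 = {u1, v1}
  B2 = {u2, v2}
  B3 = {u3, v3}
u0 ∈ B0, v0 ∈ B0 → same block
Bisimilar ⇒ trace-equivalent.

trace-equivalent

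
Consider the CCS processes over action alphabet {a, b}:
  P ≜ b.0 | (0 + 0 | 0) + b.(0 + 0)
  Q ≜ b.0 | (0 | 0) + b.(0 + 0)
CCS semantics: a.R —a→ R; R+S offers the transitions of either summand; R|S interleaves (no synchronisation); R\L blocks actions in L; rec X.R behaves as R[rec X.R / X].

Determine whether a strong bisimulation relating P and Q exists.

P's transition system — 3 states:
  m0 = b.0 | (0 + 0 | 0) + b.(0 + 0) ⊢ =b=> m1, =b=> m2
  m1 = 0 + 0 ⊢ (no moves)
  m2 = 0 | (0 + 0 | 0) ⊢ (no moves)
Q's transition system — 3 states:
  n0 = b.0 | (0 | 0) + b.(0 + 0) ⊢ =b=> n1, =b=> n2
  n1 = 0 + 0 ⊢ (no moves)
  n2 = 0 | (0 | 0) ⊢ (no moves)
Partition-refinement fixed point:
  B0 = {m0, n0}
  B1 = {m1, m2, n1, n2}
m0 ∈ B0, n0 ∈ B0 → same block

bisimilar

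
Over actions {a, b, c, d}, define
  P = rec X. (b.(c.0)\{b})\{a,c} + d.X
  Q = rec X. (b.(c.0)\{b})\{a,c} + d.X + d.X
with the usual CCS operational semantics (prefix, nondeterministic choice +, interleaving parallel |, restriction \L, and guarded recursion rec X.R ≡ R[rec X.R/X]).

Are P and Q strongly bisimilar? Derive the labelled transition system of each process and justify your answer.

YES

P's transition system — 2 states:
  m0 = rec X. (b.(c.0)\{b})\{a,c} + d.X has moves =b=> m1, =d=> m0
  m1 = (c.0)\{b}\{a,c} has moves stopped
Q's transition system — 2 states:
  n0 = rec X. (b.(c.0)\{b})\{a,c} + d.X + d.X has moves =b=> n1, =d=> n0
  n1 = (c.0)\{b}\{a,c} has moves stopped
Coarsest stable partition (strong bisimilarity classes):
  B0 = {m0, n0}
  B1 = {m1, n1}
m0 ∈ B0, n0 ∈ B0 → same block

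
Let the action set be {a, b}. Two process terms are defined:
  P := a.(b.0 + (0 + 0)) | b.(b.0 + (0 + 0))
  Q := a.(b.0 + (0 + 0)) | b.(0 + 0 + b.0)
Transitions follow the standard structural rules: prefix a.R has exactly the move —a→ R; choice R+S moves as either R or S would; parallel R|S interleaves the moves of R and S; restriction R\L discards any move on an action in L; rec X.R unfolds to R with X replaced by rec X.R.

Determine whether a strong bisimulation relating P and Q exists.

P's transition system — 9 states:
  s0 = a.(b.0 + (0 + 0)) | b.(b.0 + (0 + 0)) | --a--▸ s1, --b--▸ s2
  s1 = (b.0 + (0 + 0)) | b.(b.0 + (0 + 0)) | --b--▸ s3, --b--▸ s4
  s2 = a.(b.0 + (0 + 0)) | (b.0 + (0 + 0)) | --a--▸ s3, --b--▸ s5
  s3 = (b.0 + (0 + 0)) | (b.0 + (0 + 0)) | --b--▸ s6, --b--▸ s7
  s4 = 0 | b.(b.0 + (0 + 0)) | --b--▸ s7
  s5 = a.(b.0 + (0 + 0)) | 0 | --a--▸ s6
  s6 = (b.0 + (0 + 0)) | 0 | --b--▸ s8
  s7 = 0 | (b.0 + (0 + 0)) | --b--▸ s8
  s8 = 0 | 0 | stopped
Q's transition system — 9 states:
  t0 = a.(b.0 + (0 + 0)) | b.(0 + 0 + b.0) | --a--▸ t1, --b--▸ t2
  t1 = (b.0 + (0 + 0)) | b.(0 + 0 + b.0) | --b--▸ t3, --b--▸ t4
  t2 = a.(b.0 + (0 + 0)) | (0 + 0 + b.0) | --a--▸ t3, --b--▸ t5
  t3 = (b.0 + (0 + 0)) | (0 + 0 + b.0) | --b--▸ t6, --b--▸ t7
  t4 = 0 | b.(0 + 0 + b.0) | --b--▸ t7
  t5 = a.(b.0 + (0 + 0)) | 0 | --a--▸ t6
  t6 = (b.0 + (0 + 0)) | 0 | --b--▸ t8
  t7 = 0 | (0 + 0 + b.0) | --b--▸ t8
  t8 = 0 | 0 | stopped
Coarsest stable partition (strong bisimilarity classes):
  B0 = {s0, t0}
  B1 = {s2, t2}
  B2 = {s5, t5}
  B3 = {s6, s7, t6, t7}
  B4 = {s8, t8}
  B5 = {s3, s4, t3, t4}
  B6 = {s1, t1}
s0 ∈ B0, t0 ∈ B0 → same block

bisimilar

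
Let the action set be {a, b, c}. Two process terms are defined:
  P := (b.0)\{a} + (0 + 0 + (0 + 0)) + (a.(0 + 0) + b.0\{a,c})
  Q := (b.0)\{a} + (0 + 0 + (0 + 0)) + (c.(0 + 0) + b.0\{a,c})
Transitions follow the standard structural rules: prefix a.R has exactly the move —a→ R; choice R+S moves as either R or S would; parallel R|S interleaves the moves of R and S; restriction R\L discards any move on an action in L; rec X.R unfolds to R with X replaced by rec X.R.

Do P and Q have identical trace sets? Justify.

Reachable graph of P (4 states):
  p0 = (b.0)\{a} + (0 + 0 + (0 + 0)) + (a.(0 + 0) + b.0\{a,c}) has moves -a-> p1, -b-> p2, -b-> p3
  p1 = 0 + 0 has moves deadlocked
  p2 = 0\{a,c} has moves deadlocked
  p3 = 0\{a} has moves deadlocked
Reachable graph of Q (4 states):
  q0 = (b.0)\{a} + (0 + 0 + (0 + 0)) + (c.(0 + 0) + b.0\{a,c}) has moves -b-> q1, -b-> q2, -c-> q3
  q1 = 0\{a,c} has moves deadlocked
  q2 = 0\{a} has moves deadlocked
  q3 = 0 + 0 has moves deadlocked
Trace ⟨a⟩ through P, begin at {p0}:
  after a @ step 1: {p1}
  ✓ P
Trace ⟨a⟩ through Q, begin at {q0}:
  after a @ step 1: ∅  — Q cannot continue

trace-distinct — witness ⟨a⟩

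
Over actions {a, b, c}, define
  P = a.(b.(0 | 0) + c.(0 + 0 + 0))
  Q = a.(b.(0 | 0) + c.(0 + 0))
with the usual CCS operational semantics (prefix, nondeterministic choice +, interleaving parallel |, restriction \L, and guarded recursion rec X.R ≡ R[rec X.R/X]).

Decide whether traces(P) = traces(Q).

Reachable graph of P (4 states):
  s0 = a.(b.(0 | 0) + c.(0 + 0 + 0)) ⊢ —a→ s1
  s1 = b.(0 | 0) + c.(0 + 0 + 0) ⊢ —b→ s2, —c→ s3
  s2 = 0 | 0 ⊢ ·
  s3 = 0 + 0 + 0 ⊢ ·
Reachable graph of Q (4 states):
  t0 = a.(b.(0 | 0) + c.(0 + 0)) ⊢ —a→ t1
  t1 = b.(0 | 0) + c.(0 + 0) ⊢ —b→ t2, —c→ t3
  t2 = 0 | 0 ⊢ ·
  t3 = 0 + 0 ⊢ ·
Partition-refinement fixed point:
  B0 = {s0, t0}
  B1 = {s1, t1}
  B2 = {s2, s3, t2, t3}
s0 ∈ B0, t0 ∈ B0 → same block
Bisimilar ⇒ trace-equivalent.

trace-equivalent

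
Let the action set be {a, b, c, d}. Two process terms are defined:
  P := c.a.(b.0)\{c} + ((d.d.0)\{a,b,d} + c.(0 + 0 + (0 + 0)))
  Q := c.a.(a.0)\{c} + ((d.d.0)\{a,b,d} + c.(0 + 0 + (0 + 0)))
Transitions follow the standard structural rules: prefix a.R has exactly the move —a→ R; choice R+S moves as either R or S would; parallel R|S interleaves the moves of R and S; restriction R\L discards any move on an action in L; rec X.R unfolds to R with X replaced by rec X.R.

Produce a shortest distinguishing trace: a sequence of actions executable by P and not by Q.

P's transition system — 5 states:
  s0 = c.a.(b.0)\{c} + ((d.d.0)\{a,b,d} + c.(0 + 0 + (0 + 0))) :: ··c··> s1, ··c··> s2
  s1 = 0 + 0 + (0 + 0) :: deadlocked
  s2 = a.(b.0)\{c} :: ··a··> s3
  s3 = (b.0)\{c} :: ··b··> s4
  s4 = 0\{c} :: deadlocked
Q's transition system — 5 states:
  t0 = c.a.(a.0)\{c} + ((d.d.0)\{a,b,d} + c.(0 + 0 + (0 + 0))) :: ··c··> t1, ··c··> t2
  t1 = 0 + 0 + (0 + 0) :: deadlocked
  t2 = a.(a.0)\{c} :: ··a··> t3
  t3 = (a.0)\{c} :: ··a··> t4
  t4 = 0\{c} :: deadlocked
Trace ⟨cab⟩ through P, begin at {s0}:
  step 1 (c): {s1, s2}
  step 2 (a): {s3}
  step 3 (b): {s4}
  — P admits the full trace.
Trace ⟨cab⟩ through Q, begin at {t0}:
  step 1 (c): {t1, t2}
  step 2 (a): {t3}
  step 3 (b): ∅ (Q stuck)

cab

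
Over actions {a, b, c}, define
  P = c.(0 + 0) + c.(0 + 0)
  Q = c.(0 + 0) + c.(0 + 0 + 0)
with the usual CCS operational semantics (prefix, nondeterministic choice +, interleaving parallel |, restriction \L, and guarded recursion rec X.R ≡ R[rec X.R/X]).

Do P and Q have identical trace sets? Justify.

LTS(P): 2 reachable states
  s0 = c.(0 + 0) + c.(0 + 0) ⊢ -c-> s1
  s1 = 0 + 0 ⊢ ∅
LTS(Q): 3 reachable states
  t0 = c.(0 + 0) + c.(0 + 0 + 0) ⊢ -c-> t1, -c-> t2
  t1 = 0 + 0 ⊢ ∅
  t2 = 0 + 0 + 0 ⊢ ∅
Coarsest stable partition (strong bisimilarity classes):
  B0 = {s0, t0}
  B1 = {s1, t1, t2}
s0 ∈ B0, t0 ∈ B0 → same block
Bisimilar ⇒ trace-equivalent.

traces(P) = traces(Q)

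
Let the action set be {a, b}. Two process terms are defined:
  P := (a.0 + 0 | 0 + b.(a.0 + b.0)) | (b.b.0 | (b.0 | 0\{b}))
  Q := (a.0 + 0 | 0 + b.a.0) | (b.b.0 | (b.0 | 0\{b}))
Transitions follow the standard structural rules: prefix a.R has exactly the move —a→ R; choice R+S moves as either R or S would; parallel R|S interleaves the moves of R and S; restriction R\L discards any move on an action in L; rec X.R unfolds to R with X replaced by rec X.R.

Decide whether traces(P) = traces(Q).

LTS(P): 18 reachable states
  s0 = (a.0 + 0 | 0 + b.(a.0 + b.0)) | (b.b.0 | (b.0 | 0\{b})) :: =a=> s1, =b=> s2, =b=> s3, =b=> s4
  s1 = 0 | (b.b.0 | (b.0 | 0\{b})) :: =b=> s5, =b=> s6
  s2 = (a.0 + 0 | 0 + b.(a.0 + b.0)) | (b.0 | (b.0 | 0\{b})) :: =a=> s5, =b=> s7, =b=> s8, =b=> s9
  s3 = (a.0 + 0 | 0 + b.(a.0 + b.0)) | (b.b.0 | (0 | 0\{b})) :: =a=> s6, =b=> s10, =b=> s8
  s4 = (a.0 + b.0) | (b.b.0 | (b.0 | 0\{b})) :: =a=> s1, =b=> s1, =b=> s10, =b=> s9
  s5 = 0 | (b.0 | (b.0 | 0\{b})) :: =b=> s11, =b=> s12
  s6 = 0 | (b.b.0 | (0 | 0\{b})) :: =b=> s12
  s7 = (a.0 + 0 | 0 + b.(a.0 + b.0)) | (0 | (b.0 | 0\{b})) :: =a=> s11, =b=> s13, =b=> s14
  s8 = (a.0 + 0 | 0 + b.(a.0 + b.0)) | (b.0 | (0 | 0\{b})) :: =a=> s12, =b=> s13, =b=> s15
  s9 = (a.0 + b.0) | (b.0 | (b.0 | 0\{b})) :: =a=> s5, =b=> s14, =b=> s15, =b=> s5
  s10 = (a.0 + b.0) | (b.b.0 | (0 | 0\{b})) :: =a=> s6, =b=> s15, =b=> s6
  s11 = 0 | (0 | (b.0 | 0\{b})) :: =b=> s16
  s12 = 0 | (b.0 | (0 | 0\{b})) :: =b=> s16
  s13 = (a.0 + 0 | 0 + b.(a.0 + b.0)) | (0 | (0 | 0\{b})) :: =a=> s16, =b=> s17
  s14 = (a.0 + b.0) | (0 | (b.0 | 0\{b})) :: =a=> s11, =b=> s11, =b=> s17
  s15 = (a.0 + b.0) | (b.0 | (0 | 0\{b})) :: =a=> s12, =b=> s12, =b=> s17
  s16 = 0 | (0 | (0 | 0\{b})) :: stopped
  s17 = (a.0 + b.0) | (0 | (0 | 0\{b})) :: =a=> s16, =b=> s16
LTS(Q): 18 reachable states
  t0 = (a.0 + 0 | 0 + b.a.0) | (b.b.0 | (b.0 | 0\{b})) :: =a=> t1, =b=> t2, =b=> t3, =b=> t4
  t1 = 0 | (b.b.0 | (b.0 | 0\{b})) :: =b=> t5, =b=> t6
  t2 = (a.0 + 0 | 0 + b.a.0) | (b.0 | (b.0 | 0\{b})) :: =a=> t5, =b=> t7, =b=> t8, =b=> t9
  t3 = (a.0 + 0 | 0 + b.a.0) | (b.b.0 | (0 | 0\{b})) :: =a=> t6, =b=> t10, =b=> t8
  t4 = a.0 | (b.b.0 | (b.0 | 0\{b})) :: =a=> t1, =b=> t10, =b=> t9
  t5 = 0 | (b.0 | (b.0 | 0\{b})) :: =b=> t11, =b=> t12
  t6 = 0 | (b.b.0 | (0 | 0\{b})) :: =b=> t12
  t7 = (a.0 + 0 | 0 + b.a.0) | (0 | (b.0 | 0\{b})) :: =a=> t11, =b=> t13, =b=> t14
  t8 = (a.0 + 0 | 0 + b.a.0) | (b.0 | (0 | 0\{b})) :: =a=> t12, =b=> t13, =b=> t15
  t9 = a.0 | (b.0 | (b.0 | 0\{b})) :: =a=> t5, =b=> t14, =b=> t15
  t10 = a.0 | (b.b.0 | (0 | 0\{b})) :: =a=> t6, =b=> t15
  t11 = 0 | (0 | (b.0 | 0\{b})) :: =b=> t16
  t12 = 0 | (b.0 | (0 | 0\{b})) :: =b=> t16
  t13 = (a.0 + 0 | 0 + b.a.0) | (0 | (0 | 0\{b})) :: =a=> t16, =b=> t17
  t14 = a.0 | (0 | (b.0 | 0\{b})) :: =a=> t11, =b=> t17
  t15 = a.0 | (b.0 | (0 | 0\{b})) :: =a=> t12, =b=> t17
  t16 = 0 | (0 | (0 | 0\{b})) :: stopped
  t17 = a.0 | (0 | (0 | 0\{b})) :: =a=> t16
Trace ⟨bbbbb⟩ through P, begin at {s0}:
  step 1 (b): {s2, s3, s4}
  step 2 (b): {s1, s10, s7, s8, s9}
  step 3 (b): {s13, s14, s15, s5, s6}
  step 4 (b): {s11, s12, s17}
  step 5 (b): {s16}
  ✓ P
Trace ⟨bbbbb⟩ through Q, begin at {t0}:
  step 1 (b): {t2, t3, t4}
  step 2 (b): {t10, t7, t8, t9}
  step 3 (b): {t13, t14, t15}
  step 4 (b): {t17}
  step 5 (b): no successor for Q

trace-distinct — witness ⟨bbbbb⟩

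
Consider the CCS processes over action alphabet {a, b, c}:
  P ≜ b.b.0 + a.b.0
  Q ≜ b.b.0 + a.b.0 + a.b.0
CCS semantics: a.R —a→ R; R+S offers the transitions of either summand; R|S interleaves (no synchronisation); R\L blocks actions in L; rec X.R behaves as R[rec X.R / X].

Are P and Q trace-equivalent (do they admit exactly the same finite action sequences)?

LTS(P): 3 reachable states
  s0 = b.b.0 + a.b.0 | -a-> s1, -b-> s1
  s1 = b.0 | -b-> s2
  s2 = 0 | deadlocked
LTS(Q): 3 reachable states
  t0 = b.b.0 + a.b.0 + a.b.0 | -a-> t1, -b-> t1
  t1 = b.0 | -b-> t2
  t2 = 0 | deadlocked
Partition-refinement fixed point:
  B0 = {s0, t0}
  B1 = {s1, t1}
  B2 = {s2, t2}
s0 ∈ B0, t0 ∈ B0 → same block
Bisimilar ⇒ trace-equivalent.

YES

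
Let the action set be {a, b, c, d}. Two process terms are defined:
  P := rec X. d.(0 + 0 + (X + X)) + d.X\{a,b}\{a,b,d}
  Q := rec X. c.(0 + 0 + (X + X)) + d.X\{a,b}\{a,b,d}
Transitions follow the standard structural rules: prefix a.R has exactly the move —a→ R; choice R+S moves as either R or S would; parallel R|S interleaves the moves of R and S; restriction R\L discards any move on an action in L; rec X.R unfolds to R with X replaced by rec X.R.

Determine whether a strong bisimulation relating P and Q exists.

NO

Reachable graph of P (3 states):
  p0 = rec X. d.(0 + 0 + (X + X)) + d.X\{a,b}\{a,b,d} | --d--▸ p1, --d--▸ p2
  p1 = (rec X. d.(0 + 0 + (X + X)) + d.X\{a,b}\{a,b,d})\{a,b}\{a,b,d} | (no moves)
  p2 = 0 + 0 + ((rec X. d.(0 + 0 + (X + X)) + d.X\{a,b}\{a,b,d}) + (rec X. d.(0 + 0 + (X + X)) + d.X\{a,b}\{a,b,d})) | --d--▸ p1, --d--▸ p2
Reachable graph of Q (4 states):
  q0 = rec X. c.(0 + 0 + (X + X)) + d.X\{a,b}\{a,b,d} | --c--▸ q1, --d--▸ q2
  q1 = 0 + 0 + ((rec X. c.(0 + 0 + (X + X)) + d.X\{a,b}\{a,b,d}) + (rec X. c.(0 + 0 + (X + X)) + d.X\{a,b}\{a,b,d})) | --c--▸ q1, --d--▸ q2
  q2 = (rec X. c.(0 + 0 + (X + X)) + d.X\{a,b}\{a,b,d})\{a,b}\{a,b,d} | --c--▸ q3
  q3 = (0 + 0 + ((rec X. c.(0 + 0 + (X + X)) + d.X\{a,b}\{a,b,d}) + (rec X. c.(0 + 0 + (X + X)) + d.X\{a,b}\{a,b,d})))\{a,b}\{a,b,d} | --c--▸ q3
Coarsest stable partition (strong bisimilarity classes):
  B0 = {p0, p2}
  B1 = {p1}
  B2 = {q0, q1}
  B3 = {q2, q3}
p0 ∈ B0, q0 ∈ B2 → different blocks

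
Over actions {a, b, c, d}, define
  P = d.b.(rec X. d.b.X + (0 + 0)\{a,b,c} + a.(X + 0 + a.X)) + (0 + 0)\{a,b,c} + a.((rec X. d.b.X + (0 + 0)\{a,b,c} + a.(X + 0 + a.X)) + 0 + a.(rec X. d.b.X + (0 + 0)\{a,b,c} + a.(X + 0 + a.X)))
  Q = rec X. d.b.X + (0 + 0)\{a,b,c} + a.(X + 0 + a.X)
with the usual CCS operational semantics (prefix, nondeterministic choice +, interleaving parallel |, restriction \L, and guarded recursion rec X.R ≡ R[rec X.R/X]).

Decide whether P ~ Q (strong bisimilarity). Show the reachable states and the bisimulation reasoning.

Reachable graph of P (4 states):
  u0 = d.b.(rec X. d.b.X + (0 + 0)\{a,b,c} + a.(X + 0 + a.X)) + (0 + 0)\{a,b,c} + a.((rec X. d.b.X + (0 + 0)\{a,b,c} + a.(X + 0 + a.X)) + 0 + a.(rec X. d.b.X + (0 + 0)\{a,b,c} + a.(X + 0 + a.X))) :: --a--▸ u1, --d--▸ u2
  u1 = (rec X. d.b.X + (0 + 0)\{a,b,c} + a.(X + 0 + a.X)) + 0 + a.(rec X. d.b.X + (0 + 0)\{a,b,c} + a.(X + 0 + a.X)) :: --a--▸ u1, --a--▸ u3, --d--▸ u2
  u2 = b.(rec X. d.b.X + (0 + 0)\{a,b,c} + a.(X + 0 + a.X)) :: --b--▸ u3
  u3 = rec X. d.b.X + (0 + 0)\{a,b,c} + a.(X + 0 + a.X) :: --a--▸ u1, --d--▸ u2
Reachable graph of Q (3 states):
  v0 = rec X. d.b.X + (0 + 0)\{a,b,c} + a.(X + 0 + a.X) :: --a--▸ v1, --d--▸ v2
  v1 = (rec X. d.b.X + (0 + 0)\{a,b,c} + a.(X + 0 + a.X)) + 0 + a.(rec X. d.b.X + (0 + 0)\{a,b,c} + a.(X + 0 + a.X)) :: --a--▸ v0, --a--▸ v1, --d--▸ v2
  v2 = b.(rec X. d.b.X + (0 + 0)\{a,b,c} + a.(X + 0 + a.X)) :: --b--▸ v0
Bisimilarity quotient blocks:
  B0 = {u0, u1, u3, v0, v1}
  B1 = {u2, v2}
u0 ∈ B0, v0 ∈ B0 → same block

P ~ Q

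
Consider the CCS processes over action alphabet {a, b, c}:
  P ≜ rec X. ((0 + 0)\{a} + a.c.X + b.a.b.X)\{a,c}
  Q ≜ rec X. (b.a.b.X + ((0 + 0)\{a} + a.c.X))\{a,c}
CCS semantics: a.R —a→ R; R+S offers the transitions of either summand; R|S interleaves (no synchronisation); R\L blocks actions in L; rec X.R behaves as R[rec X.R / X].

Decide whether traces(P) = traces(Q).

trace-equivalent

LTS(P): 2 reachable states
  s0 = rec X. ((0 + 0)\{a} + a.c.X + b.a.b.X)\{a,c} has moves ··b··> s1
  s1 = (a.b.(rec X. ((0 + 0)\{a} + a.c.X + b.a.b.X)\{a,c}))\{a,c} has moves (no moves)
LTS(Q): 2 reachable states
  t0 = rec X. (b.a.b.X + ((0 + 0)\{a} + a.c.X))\{a,c} has moves ··b··> t1
  t1 = (a.b.(rec X. (b.a.b.X + ((0 + 0)\{a} + a.c.X))\{a,c}))\{a,c} has moves (no moves)
Partition-refinement fixed point:
  B0 = {s0, t0}
  B1 = {s1, t1}
s0 ∈ B0, t0 ∈ B0 → same block
Bisimilar ⇒ trace-equivalent.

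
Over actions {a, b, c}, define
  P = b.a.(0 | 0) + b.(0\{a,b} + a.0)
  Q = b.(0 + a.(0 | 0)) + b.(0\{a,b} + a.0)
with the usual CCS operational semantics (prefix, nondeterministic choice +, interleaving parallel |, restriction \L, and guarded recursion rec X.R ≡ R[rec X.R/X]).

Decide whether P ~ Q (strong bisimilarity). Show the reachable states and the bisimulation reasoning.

bisimilar

Reachable graph of P (5 states):
  u0 = b.a.(0 | 0) + b.(0\{a,b} + a.0) → =b=> u1, =b=> u2
  u1 = 0\{a,b} + a.0 → =a=> u3
  u2 = a.(0 | 0) → =a=> u4
  u3 = 0 → (no moves)
  u4 = 0 | 0 → (no moves)
Reachable graph of Q (5 states):
  v0 = b.(0 + a.(0 | 0)) + b.(0\{a,b} + a.0) → =b=> v1, =b=> v2
  v1 = 0 + a.(0 | 0) → =a=> v3
  v2 = 0\{a,b} + a.0 → =a=> v4
  v3 = 0 | 0 → (no moves)
  v4 = 0 → (no moves)
Coarsest stable partition (strong bisimilarity classes):
  B0 = {u0, v0}
  B1 = {u1, u2, v1, v2}
  B2 = {u3, u4, v3, v4}
u0 ∈ B0, v0 ∈ B0 → same block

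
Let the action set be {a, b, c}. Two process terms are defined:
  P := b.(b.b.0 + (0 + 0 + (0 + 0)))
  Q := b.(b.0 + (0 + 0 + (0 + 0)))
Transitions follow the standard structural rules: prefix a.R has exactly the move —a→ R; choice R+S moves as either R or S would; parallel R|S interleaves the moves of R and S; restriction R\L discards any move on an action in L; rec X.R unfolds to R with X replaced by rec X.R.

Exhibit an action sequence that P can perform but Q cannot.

LTS(P): 4 reachable states
  p0 = b.(b.b.0 + (0 + 0 + (0 + 0))) | ··b··> p1
  p1 = b.b.0 + (0 + 0 + (0 + 0)) | ··b··> p2
  p2 = b.0 | ··b··> p3
  p3 = 0 | deadlocked
LTS(Q): 3 reachable states
  q0 = b.(b.0 + (0 + 0 + (0 + 0))) | ··b··> q1
  q1 = b.0 + (0 + 0 + (0 + 0)) | ··b··> q2
  q2 = 0 | deadlocked
Executing bbb from P (initial set {p0}):
  after b @ step 1: {p1}
  after b @ step 2: {p2}
  after b @ step 3: {p3}
  ✓ P
Executing bbb from Q (initial set {q0}):
  after b @ step 1: {q1}
  after b @ step 2: {q2}
  after b @ step 3: ∅ (Q stuck)

bbb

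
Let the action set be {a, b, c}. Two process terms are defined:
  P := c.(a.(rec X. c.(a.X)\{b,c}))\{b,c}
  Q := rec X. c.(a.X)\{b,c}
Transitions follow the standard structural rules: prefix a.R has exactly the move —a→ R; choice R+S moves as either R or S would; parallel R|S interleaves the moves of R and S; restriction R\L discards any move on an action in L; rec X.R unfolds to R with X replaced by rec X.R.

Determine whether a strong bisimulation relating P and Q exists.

LTS(P): 3 reachable states
  p0 = c.(a.(rec X. c.(a.X)\{b,c}))\{b,c} ⊢ ··c··> p1
  p1 = (a.(rec X. c.(a.X)\{b,c}))\{b,c} ⊢ ··a··> p2
  p2 = (rec X. c.(a.X)\{b,c})\{b,c} ⊢ deadlocked
LTS(Q): 3 reachable states
  q0 = rec X. c.(a.X)\{b,c} ⊢ ··c··> q1
  q1 = (a.(rec X. c.(a.X)\{b,c}))\{b,c} ⊢ ··a··> q2
  q2 = (rec X. c.(a.X)\{b,c})\{b,c} ⊢ deadlocked
Coarsest stable partition (strong bisimilarity classes):
  B0 = {p0, q0}
  B1 = {p1, q1}
  B2 = {p2, q2}
p0 ∈ B0, q0 ∈ B0 → same block

bisimilar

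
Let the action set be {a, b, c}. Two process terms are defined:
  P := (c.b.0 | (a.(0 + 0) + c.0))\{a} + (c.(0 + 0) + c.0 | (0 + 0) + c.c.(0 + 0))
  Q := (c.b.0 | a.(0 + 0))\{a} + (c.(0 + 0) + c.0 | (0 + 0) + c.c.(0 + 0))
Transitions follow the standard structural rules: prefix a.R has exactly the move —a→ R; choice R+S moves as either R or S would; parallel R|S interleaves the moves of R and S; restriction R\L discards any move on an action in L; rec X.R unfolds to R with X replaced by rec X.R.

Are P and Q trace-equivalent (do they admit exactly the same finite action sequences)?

traces(P) ≠ traces(Q) — witness ⟨cbc⟩

LTS(P): 9 reachable states
  s0 = (c.b.0 | (a.(0 + 0) + c.0))\{a} + (c.(0 + 0) + c.0 | (0 + 0) + c.c.(0 + 0)) | -c-> s1, -c-> s2, -c-> s3, -c-> s4, -c-> s5
  s1 = (b.0 | (a.(0 + 0) + c.0))\{a} | -b-> s6, -c-> s7
  s2 = (c.b.0 | 0)\{a} | -c-> s7
  s3 = 0 + 0 | ·
  s4 = 0 | (0 + 0) | ·
  s5 = c.(0 + 0) | -c-> s3
  s6 = (0 | (a.(0 + 0) + c.0))\{a} | -c-> s8
  s7 = (b.0 | 0)\{a} | -b-> s8
  s8 = (0 | 0)\{a} | ·
LTS(Q): 6 reachable states
  t0 = (c.b.0 | a.(0 + 0))\{a} + (c.(0 + 0) + c.0 | (0 + 0) + c.c.(0 + 0)) | -c-> t1, -c-> t2, -c-> t3, -c-> t4
  t1 = (b.0 | a.(0 + 0))\{a} | -b-> t5
  t2 = 0 + 0 | ·
  t3 = 0 | (0 + 0) | ·
  t4 = c.(0 + 0) | -c-> t2
  t5 = (0 | a.(0 + 0))\{a} | ·
Run σ = ⟨cbc⟩ on P: start {s0}
  after c @ step 1: {s1, s2, s3, s4, s5}
  after b @ step 2: {s6}
  after c @ step 3: {s8}
  — P admits the full trace.
Run σ = ⟨cbc⟩ on Q: start {t0}
  after c @ step 1: {t1, t2, t3, t4}
  after b @ step 2: {t5}
  after c @ step 3: no successor for Q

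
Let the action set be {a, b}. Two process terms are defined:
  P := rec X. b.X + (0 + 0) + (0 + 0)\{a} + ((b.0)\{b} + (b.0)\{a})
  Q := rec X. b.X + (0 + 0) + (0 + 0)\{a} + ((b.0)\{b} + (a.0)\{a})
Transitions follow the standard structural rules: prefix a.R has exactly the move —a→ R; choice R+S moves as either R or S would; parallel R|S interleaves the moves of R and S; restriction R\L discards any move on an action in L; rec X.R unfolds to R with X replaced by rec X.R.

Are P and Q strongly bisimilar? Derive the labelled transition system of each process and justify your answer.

not bisimilar

P's transition system — 2 states:
  m0 = rec X. b.X + (0 + 0) + (0 + 0)\{a} + ((b.0)\{b} + (b.0)\{a}) :: =b=> m0, =b=> m1
  m1 = 0\{a} :: stopped
Q's transition system — 1 states:
  n0 = rec X. b.X + (0 + 0) + (0 + 0)\{a} + ((b.0)\{b} + (a.0)\{a}) :: =b=> n0
Partition-refinement fixed point:
  B0 = {m0}
  B1 = {m1}
  B2 = {n0}
m0 ∈ B0, n0 ∈ B2 → different blocks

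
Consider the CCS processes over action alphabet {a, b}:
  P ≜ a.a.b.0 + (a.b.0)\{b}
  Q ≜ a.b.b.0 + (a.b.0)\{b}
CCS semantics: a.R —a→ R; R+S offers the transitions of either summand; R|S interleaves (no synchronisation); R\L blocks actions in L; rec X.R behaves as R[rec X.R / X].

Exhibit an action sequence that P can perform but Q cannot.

aa

P's transition system — 5 states:
  u0 = a.a.b.0 + (a.b.0)\{b} :: -a-> u1, -a-> u2
  u1 = (b.0)\{b} :: deadlocked
  u2 = a.b.0 :: -a-> u3
  u3 = b.0 :: -b-> u4
  u4 = 0 :: deadlocked
Q's transition system — 5 states:
  v0 = a.b.b.0 + (a.b.0)\{b} :: -a-> v1, -a-> v2
  v1 = (b.0)\{b} :: deadlocked
  v2 = b.b.0 :: -b-> v3
  v3 = b.0 :: -b-> v4
  v4 = 0 :: deadlocked
Run σ = ⟨aa⟩ on P: start {u0}
  after a @ step 1: {u1, u2}
  after a @ step 2: {u3}
  — P admits the full trace.
Run σ = ⟨aa⟩ on Q: start {v0}
  after a @ step 1: {v1, v2}
  after a @ step 2: ∅ (Q stuck)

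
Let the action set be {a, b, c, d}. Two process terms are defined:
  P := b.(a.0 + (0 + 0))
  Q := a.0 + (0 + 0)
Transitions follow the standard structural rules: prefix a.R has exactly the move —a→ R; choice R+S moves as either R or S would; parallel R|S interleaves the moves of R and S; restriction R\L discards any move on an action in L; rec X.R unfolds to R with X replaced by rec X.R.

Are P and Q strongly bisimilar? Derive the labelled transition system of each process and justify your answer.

P's transition system — 3 states:
  p0 = b.(a.0 + (0 + 0)) | =b=> p1
  p1 = a.0 + (0 + 0) | =a=> p2
  p2 = 0 | (no moves)
Q's transition system — 2 states:
  q0 = a.0 + (0 + 0) | =a=> q1
  q1 = 0 | (no moves)
Bisimilarity quotient blocks:
  B0 = {p0}
  B1 = {p1, q0}
  B2 = {p2, q1}
p0 ∈ B0, q0 ∈ B1 → different blocks

NO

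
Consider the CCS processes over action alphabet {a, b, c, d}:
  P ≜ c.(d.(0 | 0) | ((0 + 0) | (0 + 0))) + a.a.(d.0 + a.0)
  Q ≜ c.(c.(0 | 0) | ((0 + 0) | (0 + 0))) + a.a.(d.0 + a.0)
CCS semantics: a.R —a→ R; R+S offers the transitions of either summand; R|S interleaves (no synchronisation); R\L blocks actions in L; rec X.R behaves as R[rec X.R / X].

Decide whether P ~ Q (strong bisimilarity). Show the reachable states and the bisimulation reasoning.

P's transition system — 6 states:
  u0 = c.(d.(0 | 0) | ((0 + 0) | (0 + 0))) + a.a.(d.0 + a.0) has moves ··a··> u1, ··c··> u2
  u1 = a.(d.0 + a.0) has moves ··a··> u3
  u2 = d.(0 | 0) | ((0 + 0) | (0 + 0)) has moves ··d··> u4
  u3 = d.0 + a.0 has moves ··a··> u5, ··d··> u5
  u4 = 0 | 0 | ((0 + 0) | (0 + 0)) has moves ·
  u5 = 0 has moves ·
Q's transition system — 6 states:
  v0 = c.(c.(0 | 0) | ((0 + 0) | (0 + 0))) + a.a.(d.0 + a.0) has moves ··a··> v1, ··c··> v2
  v1 = a.(d.0 + a.0) has moves ··a··> v3
  v2 = c.(0 | 0) | ((0 + 0) | (0 + 0)) has moves ··c··> v4
  v3 = d.0 + a.0 has moves ··a··> v5, ··d··> v5
  v4 = 0 | 0 | ((0 + 0) | (0 + 0)) has moves ·
  v5 = 0 has moves ·
Bisimilarity quotient blocks:
  B0 = {u0}
  B1 = {u2}
  B2 = {u4, u5, v4, v5}
  B3 = {u1, v1}
  B4 = {u3, v3}
  B5 = {v0}
  B6 = {v2}
u0 ∈ B0, v0 ∈ B5 → different blocks

NO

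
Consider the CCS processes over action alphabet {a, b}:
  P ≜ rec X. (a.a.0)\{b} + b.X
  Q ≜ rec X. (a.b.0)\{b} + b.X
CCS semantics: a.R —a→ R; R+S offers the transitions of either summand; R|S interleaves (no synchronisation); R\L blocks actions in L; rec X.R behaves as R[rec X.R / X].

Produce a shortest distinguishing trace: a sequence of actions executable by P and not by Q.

aa

P's transition system — 3 states:
  s0 = rec X. (a.a.0)\{b} + b.X :: ··a··> s1, ··b··> s0
  s1 = (a.0)\{b} :: ··a··> s2
  s2 = 0\{b} :: deadlocked
Q's transition system — 2 states:
  t0 = rec X. (a.b.0)\{b} + b.X :: ··a··> t1, ··b··> t0
  t1 = (b.0)\{b} :: deadlocked
Trace ⟨aa⟩ through P, begin at {s0}:
  after a @ step 1: {s1}
  after a @ step 2: {s2}
  ✓ P
Trace ⟨aa⟩ through Q, begin at {t0}:
  after a @ step 1: {t1}
  after a @ step 2: no successor for Q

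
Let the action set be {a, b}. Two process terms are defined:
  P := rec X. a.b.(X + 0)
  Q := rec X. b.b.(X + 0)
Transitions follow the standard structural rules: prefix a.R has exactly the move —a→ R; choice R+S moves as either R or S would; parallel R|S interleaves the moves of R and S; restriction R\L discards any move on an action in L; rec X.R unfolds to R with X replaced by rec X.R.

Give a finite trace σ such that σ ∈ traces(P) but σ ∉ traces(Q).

P's transition system — 3 states:
  s0 = rec X. a.b.(X + 0) → —a→ s1
  s1 = b.((rec X. a.b.(X + 0)) + 0) → —b→ s2
  s2 = (rec X. a.b.(X + 0)) + 0 → —a→ s1
Q's transition system — 3 states:
  t0 = rec X. b.b.(X + 0) → —b→ t1
  t1 = b.((rec X. b.b.(X + 0)) + 0) → —b→ t2
  t2 = (rec X. b.b.(X + 0)) + 0 → —b→ t1
Run σ = ⟨a⟩ on P: start {s0}
  step 1 (a): {s1}
  — P admits the full trace.
Run σ = ⟨a⟩ on Q: start {t0}
  step 1 (a): no successor for Q

a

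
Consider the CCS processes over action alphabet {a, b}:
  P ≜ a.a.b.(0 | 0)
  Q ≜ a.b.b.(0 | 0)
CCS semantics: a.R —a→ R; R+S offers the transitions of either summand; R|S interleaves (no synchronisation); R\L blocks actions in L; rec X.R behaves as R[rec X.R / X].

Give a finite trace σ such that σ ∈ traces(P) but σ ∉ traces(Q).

aa

Reachable graph of P (4 states):
  u0 = a.a.b.(0 | 0) ⊢ --a--▸ u1
  u1 = a.b.(0 | 0) ⊢ --a--▸ u2
  u2 = b.(0 | 0) ⊢ --b--▸ u3
  u3 = 0 | 0 ⊢ ·
Reachable graph of Q (4 states):
  v0 = a.b.b.(0 | 0) ⊢ --a--▸ v1
  v1 = b.b.(0 | 0) ⊢ --b--▸ v2
  v2 = b.(0 | 0) ⊢ --b--▸ v3
  v3 = 0 | 0 ⊢ ·
Executing aa from P (initial set {u0}):
  after a @ step 1: {u1}
  after a @ step 2: {u2}
  P completes σ.
Executing aa from Q (initial set {v0}):
  after a @ step 1: {v1}
  after a @ step 2: no successor for Q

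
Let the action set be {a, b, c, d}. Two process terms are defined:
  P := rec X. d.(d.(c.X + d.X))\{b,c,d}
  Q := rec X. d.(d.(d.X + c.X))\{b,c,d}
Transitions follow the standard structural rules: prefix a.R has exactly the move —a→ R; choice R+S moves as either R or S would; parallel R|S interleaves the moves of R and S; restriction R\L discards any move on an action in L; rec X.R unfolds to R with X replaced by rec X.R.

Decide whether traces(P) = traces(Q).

trace-equivalent

P's transition system — 2 states:
  s0 = rec X. d.(d.(c.X + d.X))\{b,c,d} → -d-> s1
  s1 = (d.(c.(rec X. d.(d.(c.X + d.X))\{b,c,d}) + d.(rec X. d.(d.(c.X + d.X))\{b,c,d})))\{b,c,d} → (no moves)
Q's transition system — 2 states:
  t0 = rec X. d.(d.(d.X + c.X))\{b,c,d} → -d-> t1
  t1 = (d.(d.(rec X. d.(d.(d.X + c.X))\{b,c,d}) + c.(rec X. d.(d.(d.X + c.X))\{b,c,d})))\{b,c,d} → (no moves)
Coarsest stable partition (strong bisimilarity classes):
  B0 = {s0, t0}
  B1 = {s1, t1}
s0 ∈ B0, t0 ∈ B0 → same block
Bisimilar ⇒ trace-equivalent.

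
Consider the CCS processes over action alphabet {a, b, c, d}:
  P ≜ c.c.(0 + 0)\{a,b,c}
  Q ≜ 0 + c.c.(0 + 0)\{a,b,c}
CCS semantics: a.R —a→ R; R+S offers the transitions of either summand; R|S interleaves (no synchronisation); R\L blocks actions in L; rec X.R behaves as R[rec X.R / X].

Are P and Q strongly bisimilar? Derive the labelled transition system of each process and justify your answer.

YES

P's transition system — 3 states:
  m0 = c.c.(0 + 0)\{a,b,c} ⊢ ··c··> m1
  m1 = c.(0 + 0)\{a,b,c} ⊢ ··c··> m2
  m2 = (0 + 0)\{a,b,c} ⊢ ∅
Q's transition system — 3 states:
  n0 = 0 + c.c.(0 + 0)\{a,b,c} ⊢ ··c··> n1
  n1 = c.(0 + 0)\{a,b,c} ⊢ ··c··> n2
  n2 = (0 + 0)\{a,b,c} ⊢ ∅
Partition-refinement fixed point:
  B0 = {m0, n0}
  B1 = {m1, n1}
  B2 = {m2, n2}
m0 ∈ B0, n0 ∈ B0 → same block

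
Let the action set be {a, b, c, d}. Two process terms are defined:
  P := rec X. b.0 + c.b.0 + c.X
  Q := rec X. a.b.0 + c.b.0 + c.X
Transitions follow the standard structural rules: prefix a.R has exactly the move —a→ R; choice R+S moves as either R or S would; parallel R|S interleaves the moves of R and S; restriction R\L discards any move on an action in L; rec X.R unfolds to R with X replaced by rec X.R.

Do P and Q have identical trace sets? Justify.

P's transition system — 3 states:
  s0 = rec X. b.0 + c.b.0 + c.X → ··b··> s1, ··c··> s0, ··c··> s2
  s1 = 0 → stopped
  s2 = b.0 → ··b··> s1
Q's transition system — 3 states:
  t0 = rec X. a.b.0 + c.b.0 + c.X → ··a··> t1, ··c··> t0, ··c··> t1
  t1 = b.0 → ··b··> t2
  t2 = 0 → stopped
Executing b from P (initial set {s0}):
  [1] b ⇒ {s1}
  ✓ P
Executing b from Q (initial set {t0}):
  [1] b ⇒ no successor for Q

trace-distinct — witness ⟨b⟩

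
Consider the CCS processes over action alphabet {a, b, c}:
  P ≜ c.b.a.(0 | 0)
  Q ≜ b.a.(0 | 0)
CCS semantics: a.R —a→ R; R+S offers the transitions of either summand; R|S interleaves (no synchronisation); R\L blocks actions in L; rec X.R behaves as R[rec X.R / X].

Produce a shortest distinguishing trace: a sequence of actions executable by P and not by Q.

c

P's transition system — 4 states:
  u0 = c.b.a.(0 | 0) | --c--▸ u1
  u1 = b.a.(0 | 0) | --b--▸ u2
  u2 = a.(0 | 0) | --a--▸ u3
  u3 = 0 | 0 | deadlocked
Q's transition system — 3 states:
  v0 = b.a.(0 | 0) | --b--▸ v1
  v1 = a.(0 | 0) | --a--▸ v2
  v2 = 0 | 0 | deadlocked
Trace ⟨c⟩ through P, begin at {u0}:
  [1] c ⇒ {u1}
  P completes σ.
Trace ⟨c⟩ through Q, begin at {v0}:
  [1] c ⇒ ∅ (Q stuck)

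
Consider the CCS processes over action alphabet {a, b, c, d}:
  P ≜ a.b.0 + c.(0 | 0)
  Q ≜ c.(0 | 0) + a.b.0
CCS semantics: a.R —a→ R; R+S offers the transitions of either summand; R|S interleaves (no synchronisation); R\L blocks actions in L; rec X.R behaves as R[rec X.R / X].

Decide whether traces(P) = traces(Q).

LTS(P): 4 reachable states
  p0 = a.b.0 + c.(0 | 0) :: -a-> p1, -c-> p2
  p1 = b.0 :: -b-> p3
  p2 = 0 | 0 :: ∅
  p3 = 0 :: ∅
LTS(Q): 4 reachable states
  q0 = c.(0 | 0) + a.b.0 :: -a-> q1, -c-> q2
  q1 = b.0 :: -b-> q3
  q2 = 0 | 0 :: ∅
  q3 = 0 :: ∅
Coarsest stable partition (strong bisimilarity classes):
  B0 = {p0, q0}
  B1 = {p1, q1}
  B2 = {p2, p3, q2, q3}
p0 ∈ B0, q0 ∈ B0 → same block
Bisimilar ⇒ trace-equivalent.

YES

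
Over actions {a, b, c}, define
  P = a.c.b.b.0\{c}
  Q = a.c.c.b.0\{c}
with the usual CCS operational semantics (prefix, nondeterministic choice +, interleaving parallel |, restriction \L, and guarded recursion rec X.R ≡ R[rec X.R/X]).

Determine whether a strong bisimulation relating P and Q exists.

NO

LTS(P): 5 reachable states
  p0 = a.c.b.b.0\{c} has moves -a-> p1
  p1 = c.b.b.0\{c} has moves -c-> p2
  p2 = b.b.0\{c} has moves -b-> p3
  p3 = b.0\{c} has moves -b-> p4
  p4 = 0\{c} has moves stopped
LTS(Q): 5 reachable states
  q0 = a.c.c.b.0\{c} has moves -a-> q1
  q1 = c.c.b.0\{c} has moves -c-> q2
  q2 = c.b.0\{c} has moves -c-> q3
  q3 = b.0\{c} has moves -b-> q4
  q4 = 0\{c} has moves stopped
Partition-refinement fixed point:
  B0 = {p0}
  B1 = {p1}
  B2 = {p2}
  B3 = {p3, q3}
  B4 = {p4, q4}
  B5 = {q0}
  B6 = {q1}
  B7 = {q2}
p0 ∈ B0, q0 ∈ B5 → different blocks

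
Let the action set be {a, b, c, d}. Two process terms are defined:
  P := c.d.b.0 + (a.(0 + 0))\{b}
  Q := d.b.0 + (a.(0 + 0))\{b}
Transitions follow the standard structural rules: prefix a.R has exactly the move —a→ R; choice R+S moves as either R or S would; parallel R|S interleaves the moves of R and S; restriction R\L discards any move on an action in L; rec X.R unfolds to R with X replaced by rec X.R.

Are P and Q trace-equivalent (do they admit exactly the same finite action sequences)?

NO — witness ⟨c⟩

LTS(P): 5 reachable states
  m0 = c.d.b.0 + (a.(0 + 0))\{b} :: --a--▸ m1, --c--▸ m2
  m1 = (0 + 0)\{b} :: deadlocked
  m2 = d.b.0 :: --d--▸ m3
  m3 = b.0 :: --b--▸ m4
  m4 = 0 :: deadlocked
LTS(Q): 4 reachable states
  n0 = d.b.0 + (a.(0 + 0))\{b} :: --a--▸ n1, --d--▸ n2
  n1 = (0 + 0)\{b} :: deadlocked
  n2 = b.0 :: --b--▸ n3
  n3 = 0 :: deadlocked
Executing c from P (initial set {m0}):
  after c @ step 1: {m2}
  P completes σ.
Executing c from Q (initial set {n0}):
  after c @ step 1: no successor for Q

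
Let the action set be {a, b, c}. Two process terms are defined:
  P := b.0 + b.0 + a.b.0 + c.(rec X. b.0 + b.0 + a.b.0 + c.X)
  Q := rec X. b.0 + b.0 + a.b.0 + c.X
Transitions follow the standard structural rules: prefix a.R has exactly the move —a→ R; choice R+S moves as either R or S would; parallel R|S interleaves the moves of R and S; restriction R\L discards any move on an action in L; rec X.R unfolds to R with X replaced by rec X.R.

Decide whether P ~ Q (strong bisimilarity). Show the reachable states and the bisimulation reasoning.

bisimilar

P's transition system — 4 states:
  u0 = b.0 + b.0 + a.b.0 + c.(rec X. b.0 + b.0 + a.b.0 + c.X) :: --a--▸ u1, --b--▸ u2, --c--▸ u3
  u1 = b.0 :: --b--▸ u2
  u2 = 0 :: (no moves)
  u3 = rec X. b.0 + b.0 + a.b.0 + c.X :: --a--▸ u1, --b--▸ u2, --c--▸ u3
Q's transition system — 3 states:
  v0 = rec X. b.0 + b.0 + a.b.0 + c.X :: --a--▸ v1, --b--▸ v2, --c--▸ v0
  v1 = b.0 :: --b--▸ v2
  v2 = 0 :: (no moves)
Partition-refinement fixed point:
  B0 = {u0, u3, v0}
  B1 = {u1, v1}
  B2 = {u2, v2}
u0 ∈ B0, v0 ∈ B0 → same block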